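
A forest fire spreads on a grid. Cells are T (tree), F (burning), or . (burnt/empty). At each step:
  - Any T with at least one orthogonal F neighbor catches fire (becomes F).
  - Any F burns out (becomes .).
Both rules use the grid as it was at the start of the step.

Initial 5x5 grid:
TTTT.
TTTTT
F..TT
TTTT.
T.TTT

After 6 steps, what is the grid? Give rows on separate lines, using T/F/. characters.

Step 1: 2 trees catch fire, 1 burn out
  TTTT.
  FTTTT
  ...TT
  FTTT.
  T.TTT
Step 2: 4 trees catch fire, 2 burn out
  FTTT.
  .FTTT
  ...TT
  .FTT.
  F.TTT
Step 3: 3 trees catch fire, 4 burn out
  .FTT.
  ..FTT
  ...TT
  ..FT.
  ..TTT
Step 4: 4 trees catch fire, 3 burn out
  ..FT.
  ...FT
  ...TT
  ...F.
  ..FTT
Step 5: 4 trees catch fire, 4 burn out
  ...F.
  ....F
  ...FT
  .....
  ...FT
Step 6: 2 trees catch fire, 4 burn out
  .....
  .....
  ....F
  .....
  ....F

.....
.....
....F
.....
....F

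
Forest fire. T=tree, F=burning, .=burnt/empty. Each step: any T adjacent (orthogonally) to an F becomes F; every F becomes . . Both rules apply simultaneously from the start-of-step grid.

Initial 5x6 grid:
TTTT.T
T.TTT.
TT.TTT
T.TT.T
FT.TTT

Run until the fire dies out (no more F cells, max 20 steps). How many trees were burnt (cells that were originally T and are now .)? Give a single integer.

Step 1: +2 fires, +1 burnt (F count now 2)
Step 2: +1 fires, +2 burnt (F count now 1)
Step 3: +2 fires, +1 burnt (F count now 2)
Step 4: +1 fires, +2 burnt (F count now 1)
Step 5: +1 fires, +1 burnt (F count now 1)
Step 6: +1 fires, +1 burnt (F count now 1)
Step 7: +2 fires, +1 burnt (F count now 2)
Step 8: +1 fires, +2 burnt (F count now 1)
Step 9: +2 fires, +1 burnt (F count now 2)
Step 10: +2 fires, +2 burnt (F count now 2)
Step 11: +3 fires, +2 burnt (F count now 3)
Step 12: +2 fires, +3 burnt (F count now 2)
Step 13: +1 fires, +2 burnt (F count now 1)
Step 14: +0 fires, +1 burnt (F count now 0)
Fire out after step 14
Initially T: 22, now '.': 29
Total burnt (originally-T cells now '.'): 21

Answer: 21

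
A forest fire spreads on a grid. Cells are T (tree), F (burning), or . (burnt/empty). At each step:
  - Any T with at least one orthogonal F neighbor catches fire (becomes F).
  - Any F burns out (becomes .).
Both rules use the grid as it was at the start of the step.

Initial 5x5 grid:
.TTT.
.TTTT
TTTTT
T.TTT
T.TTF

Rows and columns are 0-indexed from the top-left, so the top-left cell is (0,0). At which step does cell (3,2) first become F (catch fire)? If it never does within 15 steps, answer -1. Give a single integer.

Step 1: cell (3,2)='T' (+2 fires, +1 burnt)
Step 2: cell (3,2)='T' (+3 fires, +2 burnt)
Step 3: cell (3,2)='F' (+3 fires, +3 burnt)
  -> target ignites at step 3
Step 4: cell (3,2)='.' (+2 fires, +3 burnt)
Step 5: cell (3,2)='.' (+3 fires, +2 burnt)
Step 6: cell (3,2)='.' (+3 fires, +3 burnt)
Step 7: cell (3,2)='.' (+2 fires, +3 burnt)
Step 8: cell (3,2)='.' (+1 fires, +2 burnt)
Step 9: cell (3,2)='.' (+0 fires, +1 burnt)
  fire out at step 9

3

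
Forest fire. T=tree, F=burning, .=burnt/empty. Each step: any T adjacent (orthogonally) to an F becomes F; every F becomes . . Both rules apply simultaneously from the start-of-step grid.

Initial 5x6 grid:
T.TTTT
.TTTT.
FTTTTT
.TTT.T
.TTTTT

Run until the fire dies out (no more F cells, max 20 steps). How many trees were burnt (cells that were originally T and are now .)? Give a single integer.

Step 1: +1 fires, +1 burnt (F count now 1)
Step 2: +3 fires, +1 burnt (F count now 3)
Step 3: +4 fires, +3 burnt (F count now 4)
Step 4: +5 fires, +4 burnt (F count now 5)
Step 5: +4 fires, +5 burnt (F count now 4)
Step 6: +3 fires, +4 burnt (F count now 3)
Step 7: +2 fires, +3 burnt (F count now 2)
Step 8: +0 fires, +2 burnt (F count now 0)
Fire out after step 8
Initially T: 23, now '.': 29
Total burnt (originally-T cells now '.'): 22

Answer: 22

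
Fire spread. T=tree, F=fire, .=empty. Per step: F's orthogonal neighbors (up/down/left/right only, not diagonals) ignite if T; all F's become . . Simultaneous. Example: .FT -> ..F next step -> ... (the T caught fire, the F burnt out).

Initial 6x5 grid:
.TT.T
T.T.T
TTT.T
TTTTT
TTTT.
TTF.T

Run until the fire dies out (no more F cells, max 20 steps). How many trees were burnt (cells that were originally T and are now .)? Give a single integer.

Answer: 21

Derivation:
Step 1: +2 fires, +1 burnt (F count now 2)
Step 2: +4 fires, +2 burnt (F count now 4)
Step 3: +4 fires, +4 burnt (F count now 4)
Step 4: +4 fires, +4 burnt (F count now 4)
Step 5: +3 fires, +4 burnt (F count now 3)
Step 6: +3 fires, +3 burnt (F count now 3)
Step 7: +1 fires, +3 burnt (F count now 1)
Step 8: +0 fires, +1 burnt (F count now 0)
Fire out after step 8
Initially T: 22, now '.': 29
Total burnt (originally-T cells now '.'): 21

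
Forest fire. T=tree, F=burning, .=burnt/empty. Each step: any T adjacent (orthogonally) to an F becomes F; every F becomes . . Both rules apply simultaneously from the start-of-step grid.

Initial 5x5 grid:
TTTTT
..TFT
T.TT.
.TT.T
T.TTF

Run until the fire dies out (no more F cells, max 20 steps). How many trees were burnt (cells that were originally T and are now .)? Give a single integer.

Step 1: +6 fires, +2 burnt (F count now 6)
Step 2: +4 fires, +6 burnt (F count now 4)
Step 3: +2 fires, +4 burnt (F count now 2)
Step 4: +2 fires, +2 burnt (F count now 2)
Step 5: +0 fires, +2 burnt (F count now 0)
Fire out after step 5
Initially T: 16, now '.': 23
Total burnt (originally-T cells now '.'): 14

Answer: 14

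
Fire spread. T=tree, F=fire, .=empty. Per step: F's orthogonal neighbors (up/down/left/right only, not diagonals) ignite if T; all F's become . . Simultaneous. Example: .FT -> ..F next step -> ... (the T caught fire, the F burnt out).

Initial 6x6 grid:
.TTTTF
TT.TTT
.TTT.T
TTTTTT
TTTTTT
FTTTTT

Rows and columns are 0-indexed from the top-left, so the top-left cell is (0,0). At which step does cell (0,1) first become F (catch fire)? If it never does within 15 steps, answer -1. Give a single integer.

Step 1: cell (0,1)='T' (+4 fires, +2 burnt)
Step 2: cell (0,1)='T' (+6 fires, +4 burnt)
Step 3: cell (0,1)='T' (+6 fires, +6 burnt)
Step 4: cell (0,1)='F' (+8 fires, +6 burnt)
  -> target ignites at step 4
Step 5: cell (0,1)='.' (+5 fires, +8 burnt)
Step 6: cell (0,1)='.' (+1 fires, +5 burnt)
Step 7: cell (0,1)='.' (+0 fires, +1 burnt)
  fire out at step 7

4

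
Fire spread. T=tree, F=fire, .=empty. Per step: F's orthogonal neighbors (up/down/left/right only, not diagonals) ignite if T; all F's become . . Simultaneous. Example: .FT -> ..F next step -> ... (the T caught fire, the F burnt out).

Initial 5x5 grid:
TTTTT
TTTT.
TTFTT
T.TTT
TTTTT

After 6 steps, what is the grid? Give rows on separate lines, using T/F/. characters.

Step 1: 4 trees catch fire, 1 burn out
  TTTTT
  TTFT.
  TF.FT
  T.FTT
  TTTTT
Step 2: 7 trees catch fire, 4 burn out
  TTFTT
  TF.F.
  F...F
  T..FT
  TTFTT
Step 3: 7 trees catch fire, 7 burn out
  TF.FT
  F....
  .....
  F...F
  TF.FT
Step 4: 4 trees catch fire, 7 burn out
  F...F
  .....
  .....
  .....
  F...F
Step 5: 0 trees catch fire, 4 burn out
  .....
  .....
  .....
  .....
  .....
Step 6: 0 trees catch fire, 0 burn out
  .....
  .....
  .....
  .....
  .....

.....
.....
.....
.....
.....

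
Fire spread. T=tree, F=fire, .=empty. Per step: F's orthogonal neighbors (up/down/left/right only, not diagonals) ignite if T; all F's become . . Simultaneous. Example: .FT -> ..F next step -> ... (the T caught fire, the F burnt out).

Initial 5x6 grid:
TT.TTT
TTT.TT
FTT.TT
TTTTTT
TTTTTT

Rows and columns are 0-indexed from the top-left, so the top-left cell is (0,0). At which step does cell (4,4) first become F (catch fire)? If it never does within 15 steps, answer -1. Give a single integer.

Step 1: cell (4,4)='T' (+3 fires, +1 burnt)
Step 2: cell (4,4)='T' (+5 fires, +3 burnt)
Step 3: cell (4,4)='T' (+4 fires, +5 burnt)
Step 4: cell (4,4)='T' (+2 fires, +4 burnt)
Step 5: cell (4,4)='T' (+2 fires, +2 burnt)
Step 6: cell (4,4)='F' (+3 fires, +2 burnt)
  -> target ignites at step 6
Step 7: cell (4,4)='.' (+3 fires, +3 burnt)
Step 8: cell (4,4)='.' (+2 fires, +3 burnt)
Step 9: cell (4,4)='.' (+2 fires, +2 burnt)
Step 10: cell (4,4)='.' (+0 fires, +2 burnt)
  fire out at step 10

6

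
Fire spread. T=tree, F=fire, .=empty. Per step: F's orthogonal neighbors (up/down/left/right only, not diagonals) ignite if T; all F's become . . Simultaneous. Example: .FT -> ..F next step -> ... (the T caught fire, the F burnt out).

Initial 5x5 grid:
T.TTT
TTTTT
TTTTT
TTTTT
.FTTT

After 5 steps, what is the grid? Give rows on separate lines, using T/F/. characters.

Step 1: 2 trees catch fire, 1 burn out
  T.TTT
  TTTTT
  TTTTT
  TFTTT
  ..FTT
Step 2: 4 trees catch fire, 2 burn out
  T.TTT
  TTTTT
  TFTTT
  F.FTT
  ...FT
Step 3: 5 trees catch fire, 4 burn out
  T.TTT
  TFTTT
  F.FTT
  ...FT
  ....F
Step 4: 4 trees catch fire, 5 burn out
  T.TTT
  F.FTT
  ...FT
  ....F
  .....
Step 5: 4 trees catch fire, 4 burn out
  F.FTT
  ...FT
  ....F
  .....
  .....

F.FTT
...FT
....F
.....
.....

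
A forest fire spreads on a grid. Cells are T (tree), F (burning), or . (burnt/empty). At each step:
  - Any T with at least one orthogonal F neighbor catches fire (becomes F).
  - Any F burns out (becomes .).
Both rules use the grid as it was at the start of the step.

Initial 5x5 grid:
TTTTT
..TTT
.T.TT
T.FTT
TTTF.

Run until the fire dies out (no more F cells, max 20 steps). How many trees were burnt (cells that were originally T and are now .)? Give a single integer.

Answer: 16

Derivation:
Step 1: +2 fires, +2 burnt (F count now 2)
Step 2: +3 fires, +2 burnt (F count now 3)
Step 3: +3 fires, +3 burnt (F count now 3)
Step 4: +4 fires, +3 burnt (F count now 4)
Step 5: +2 fires, +4 burnt (F count now 2)
Step 6: +1 fires, +2 burnt (F count now 1)
Step 7: +1 fires, +1 burnt (F count now 1)
Step 8: +0 fires, +1 burnt (F count now 0)
Fire out after step 8
Initially T: 17, now '.': 24
Total burnt (originally-T cells now '.'): 16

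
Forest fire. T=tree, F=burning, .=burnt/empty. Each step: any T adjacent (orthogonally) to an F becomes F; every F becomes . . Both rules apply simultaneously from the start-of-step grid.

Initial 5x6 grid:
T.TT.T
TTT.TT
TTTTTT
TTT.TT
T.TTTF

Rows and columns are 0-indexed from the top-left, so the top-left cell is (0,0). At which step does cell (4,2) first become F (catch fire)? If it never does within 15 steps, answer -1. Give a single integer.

Step 1: cell (4,2)='T' (+2 fires, +1 burnt)
Step 2: cell (4,2)='T' (+3 fires, +2 burnt)
Step 3: cell (4,2)='F' (+3 fires, +3 burnt)
  -> target ignites at step 3
Step 4: cell (4,2)='.' (+4 fires, +3 burnt)
Step 5: cell (4,2)='.' (+2 fires, +4 burnt)
Step 6: cell (4,2)='.' (+3 fires, +2 burnt)
Step 7: cell (4,2)='.' (+4 fires, +3 burnt)
Step 8: cell (4,2)='.' (+2 fires, +4 burnt)
Step 9: cell (4,2)='.' (+1 fires, +2 burnt)
Step 10: cell (4,2)='.' (+0 fires, +1 burnt)
  fire out at step 10

3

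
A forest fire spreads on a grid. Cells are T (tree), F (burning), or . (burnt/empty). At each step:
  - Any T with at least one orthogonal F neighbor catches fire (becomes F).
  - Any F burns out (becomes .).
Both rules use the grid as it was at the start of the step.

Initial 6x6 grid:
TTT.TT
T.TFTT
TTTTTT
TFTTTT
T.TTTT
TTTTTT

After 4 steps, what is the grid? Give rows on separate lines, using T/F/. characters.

Step 1: 6 trees catch fire, 2 burn out
  TTT.TT
  T.F.FT
  TFTFTT
  F.FTTT
  T.TTTT
  TTTTTT
Step 2: 9 trees catch fire, 6 burn out
  TTF.FT
  T....F
  F.F.FT
  ...FTT
  F.FTTT
  TTTTTT
Step 3: 8 trees catch fire, 9 burn out
  TF...F
  F.....
  .....F
  ....FT
  ...FTT
  FTFTTT
Step 4: 5 trees catch fire, 8 burn out
  F.....
  ......
  ......
  .....F
  ....FT
  .F.FTT

F.....
......
......
.....F
....FT
.F.FTT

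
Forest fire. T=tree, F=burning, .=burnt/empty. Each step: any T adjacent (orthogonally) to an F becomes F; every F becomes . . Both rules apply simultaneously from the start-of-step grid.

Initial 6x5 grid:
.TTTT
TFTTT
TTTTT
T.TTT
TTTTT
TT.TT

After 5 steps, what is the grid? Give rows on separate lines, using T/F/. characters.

Step 1: 4 trees catch fire, 1 burn out
  .FTTT
  F.FTT
  TFTTT
  T.TTT
  TTTTT
  TT.TT
Step 2: 4 trees catch fire, 4 burn out
  ..FTT
  ...FT
  F.FTT
  T.TTT
  TTTTT
  TT.TT
Step 3: 5 trees catch fire, 4 burn out
  ...FT
  ....F
  ...FT
  F.FTT
  TTTTT
  TT.TT
Step 4: 5 trees catch fire, 5 burn out
  ....F
  .....
  ....F
  ...FT
  FTFTT
  TT.TT
Step 5: 4 trees catch fire, 5 burn out
  .....
  .....
  .....
  ....F
  .F.FT
  FT.TT

.....
.....
.....
....F
.F.FT
FT.TT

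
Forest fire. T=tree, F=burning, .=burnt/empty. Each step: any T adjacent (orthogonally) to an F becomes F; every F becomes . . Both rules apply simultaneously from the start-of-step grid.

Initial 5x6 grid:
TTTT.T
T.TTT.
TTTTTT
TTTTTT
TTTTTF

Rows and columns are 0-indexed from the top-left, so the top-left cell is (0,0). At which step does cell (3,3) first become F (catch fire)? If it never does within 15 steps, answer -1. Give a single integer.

Step 1: cell (3,3)='T' (+2 fires, +1 burnt)
Step 2: cell (3,3)='T' (+3 fires, +2 burnt)
Step 3: cell (3,3)='F' (+3 fires, +3 burnt)
  -> target ignites at step 3
Step 4: cell (3,3)='.' (+4 fires, +3 burnt)
Step 5: cell (3,3)='.' (+4 fires, +4 burnt)
Step 6: cell (3,3)='.' (+4 fires, +4 burnt)
Step 7: cell (3,3)='.' (+2 fires, +4 burnt)
Step 8: cell (3,3)='.' (+2 fires, +2 burnt)
Step 9: cell (3,3)='.' (+1 fires, +2 burnt)
Step 10: cell (3,3)='.' (+0 fires, +1 burnt)
  fire out at step 10

3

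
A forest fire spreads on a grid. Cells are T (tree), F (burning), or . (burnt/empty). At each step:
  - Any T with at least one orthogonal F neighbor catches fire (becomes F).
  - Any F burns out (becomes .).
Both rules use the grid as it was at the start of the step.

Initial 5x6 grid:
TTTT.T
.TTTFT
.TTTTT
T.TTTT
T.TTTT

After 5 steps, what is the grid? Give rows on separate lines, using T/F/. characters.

Step 1: 3 trees catch fire, 1 burn out
  TTTT.T
  .TTF.F
  .TTTFT
  T.TTTT
  T.TTTT
Step 2: 6 trees catch fire, 3 burn out
  TTTF.F
  .TF...
  .TTF.F
  T.TTFT
  T.TTTT
Step 3: 6 trees catch fire, 6 burn out
  TTF...
  .F....
  .TF...
  T.TF.F
  T.TTFT
Step 4: 5 trees catch fire, 6 burn out
  TF....
  ......
  .F....
  T.F...
  T.TF.F
Step 5: 2 trees catch fire, 5 burn out
  F.....
  ......
  ......
  T.....
  T.F...

F.....
......
......
T.....
T.F...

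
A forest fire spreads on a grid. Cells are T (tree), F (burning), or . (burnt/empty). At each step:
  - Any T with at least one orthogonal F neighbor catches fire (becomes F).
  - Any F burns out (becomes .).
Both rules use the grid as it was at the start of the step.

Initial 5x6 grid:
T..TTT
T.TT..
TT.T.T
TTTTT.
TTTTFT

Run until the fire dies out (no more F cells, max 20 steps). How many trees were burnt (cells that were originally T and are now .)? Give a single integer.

Step 1: +3 fires, +1 burnt (F count now 3)
Step 2: +2 fires, +3 burnt (F count now 2)
Step 3: +3 fires, +2 burnt (F count now 3)
Step 4: +3 fires, +3 burnt (F count now 3)
Step 5: +4 fires, +3 burnt (F count now 4)
Step 6: +2 fires, +4 burnt (F count now 2)
Step 7: +2 fires, +2 burnt (F count now 2)
Step 8: +1 fires, +2 burnt (F count now 1)
Step 9: +0 fires, +1 burnt (F count now 0)
Fire out after step 9
Initially T: 21, now '.': 29
Total burnt (originally-T cells now '.'): 20

Answer: 20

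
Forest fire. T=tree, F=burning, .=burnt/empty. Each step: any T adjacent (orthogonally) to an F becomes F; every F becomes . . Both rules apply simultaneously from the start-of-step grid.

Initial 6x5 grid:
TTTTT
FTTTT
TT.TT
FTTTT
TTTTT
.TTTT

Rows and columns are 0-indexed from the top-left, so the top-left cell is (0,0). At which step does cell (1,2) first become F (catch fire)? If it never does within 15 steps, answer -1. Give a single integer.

Step 1: cell (1,2)='T' (+5 fires, +2 burnt)
Step 2: cell (1,2)='F' (+5 fires, +5 burnt)
  -> target ignites at step 2
Step 3: cell (1,2)='.' (+5 fires, +5 burnt)
Step 4: cell (1,2)='.' (+6 fires, +5 burnt)
Step 5: cell (1,2)='.' (+4 fires, +6 burnt)
Step 6: cell (1,2)='.' (+1 fires, +4 burnt)
Step 7: cell (1,2)='.' (+0 fires, +1 burnt)
  fire out at step 7

2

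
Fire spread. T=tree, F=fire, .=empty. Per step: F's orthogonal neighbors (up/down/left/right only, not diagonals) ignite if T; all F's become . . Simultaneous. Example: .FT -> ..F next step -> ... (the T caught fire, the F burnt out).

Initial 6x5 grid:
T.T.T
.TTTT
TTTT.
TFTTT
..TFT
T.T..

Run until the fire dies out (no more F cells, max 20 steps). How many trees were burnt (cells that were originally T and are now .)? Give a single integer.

Answer: 17

Derivation:
Step 1: +6 fires, +2 burnt (F count now 6)
Step 2: +6 fires, +6 burnt (F count now 6)
Step 3: +2 fires, +6 burnt (F count now 2)
Step 4: +2 fires, +2 burnt (F count now 2)
Step 5: +1 fires, +2 burnt (F count now 1)
Step 6: +0 fires, +1 burnt (F count now 0)
Fire out after step 6
Initially T: 19, now '.': 28
Total burnt (originally-T cells now '.'): 17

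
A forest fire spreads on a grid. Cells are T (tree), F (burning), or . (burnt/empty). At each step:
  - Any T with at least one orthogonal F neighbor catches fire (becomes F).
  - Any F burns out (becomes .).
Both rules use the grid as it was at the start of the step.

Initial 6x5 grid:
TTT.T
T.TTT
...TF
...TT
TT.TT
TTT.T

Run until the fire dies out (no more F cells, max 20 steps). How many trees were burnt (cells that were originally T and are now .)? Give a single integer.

Answer: 14

Derivation:
Step 1: +3 fires, +1 burnt (F count now 3)
Step 2: +4 fires, +3 burnt (F count now 4)
Step 3: +3 fires, +4 burnt (F count now 3)
Step 4: +1 fires, +3 burnt (F count now 1)
Step 5: +1 fires, +1 burnt (F count now 1)
Step 6: +1 fires, +1 burnt (F count now 1)
Step 7: +1 fires, +1 burnt (F count now 1)
Step 8: +0 fires, +1 burnt (F count now 0)
Fire out after step 8
Initially T: 19, now '.': 25
Total burnt (originally-T cells now '.'): 14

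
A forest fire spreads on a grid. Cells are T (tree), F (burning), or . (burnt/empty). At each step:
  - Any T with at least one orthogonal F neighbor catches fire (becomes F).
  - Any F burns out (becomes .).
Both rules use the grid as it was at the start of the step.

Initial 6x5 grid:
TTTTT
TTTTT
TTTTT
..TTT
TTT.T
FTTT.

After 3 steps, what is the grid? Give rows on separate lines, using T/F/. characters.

Step 1: 2 trees catch fire, 1 burn out
  TTTTT
  TTTTT
  TTTTT
  ..TTT
  FTT.T
  .FTT.
Step 2: 2 trees catch fire, 2 burn out
  TTTTT
  TTTTT
  TTTTT
  ..TTT
  .FT.T
  ..FT.
Step 3: 2 trees catch fire, 2 burn out
  TTTTT
  TTTTT
  TTTTT
  ..TTT
  ..F.T
  ...F.

TTTTT
TTTTT
TTTTT
..TTT
..F.T
...F.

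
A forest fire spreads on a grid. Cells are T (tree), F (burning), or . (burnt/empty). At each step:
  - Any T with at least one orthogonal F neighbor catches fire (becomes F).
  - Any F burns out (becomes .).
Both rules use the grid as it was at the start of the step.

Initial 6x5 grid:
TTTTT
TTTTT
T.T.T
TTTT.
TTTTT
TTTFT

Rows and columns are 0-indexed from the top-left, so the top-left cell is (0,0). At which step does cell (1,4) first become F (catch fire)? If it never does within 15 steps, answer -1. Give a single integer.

Step 1: cell (1,4)='T' (+3 fires, +1 burnt)
Step 2: cell (1,4)='T' (+4 fires, +3 burnt)
Step 3: cell (1,4)='T' (+3 fires, +4 burnt)
Step 4: cell (1,4)='T' (+3 fires, +3 burnt)
Step 5: cell (1,4)='T' (+2 fires, +3 burnt)
Step 6: cell (1,4)='T' (+4 fires, +2 burnt)
Step 7: cell (1,4)='F' (+4 fires, +4 burnt)
  -> target ignites at step 7
Step 8: cell (1,4)='.' (+3 fires, +4 burnt)
Step 9: cell (1,4)='.' (+0 fires, +3 burnt)
  fire out at step 9

7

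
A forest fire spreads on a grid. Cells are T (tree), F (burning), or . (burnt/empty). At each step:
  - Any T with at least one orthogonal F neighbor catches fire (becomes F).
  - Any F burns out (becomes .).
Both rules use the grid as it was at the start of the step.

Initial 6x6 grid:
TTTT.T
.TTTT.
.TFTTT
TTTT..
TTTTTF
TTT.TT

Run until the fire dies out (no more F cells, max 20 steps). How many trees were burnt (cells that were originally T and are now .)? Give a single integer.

Step 1: +6 fires, +2 burnt (F count now 6)
Step 2: +9 fires, +6 burnt (F count now 9)
Step 3: +7 fires, +9 burnt (F count now 7)
Step 4: +3 fires, +7 burnt (F count now 3)
Step 5: +1 fires, +3 burnt (F count now 1)
Step 6: +0 fires, +1 burnt (F count now 0)
Fire out after step 6
Initially T: 27, now '.': 35
Total burnt (originally-T cells now '.'): 26

Answer: 26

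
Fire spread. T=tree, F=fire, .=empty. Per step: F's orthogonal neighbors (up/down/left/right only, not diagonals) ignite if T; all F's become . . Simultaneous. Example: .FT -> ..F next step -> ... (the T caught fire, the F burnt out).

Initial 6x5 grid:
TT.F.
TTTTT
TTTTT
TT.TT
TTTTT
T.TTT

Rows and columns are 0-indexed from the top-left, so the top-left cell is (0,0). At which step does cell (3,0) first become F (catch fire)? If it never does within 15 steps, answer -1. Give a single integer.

Step 1: cell (3,0)='T' (+1 fires, +1 burnt)
Step 2: cell (3,0)='T' (+3 fires, +1 burnt)
Step 3: cell (3,0)='T' (+4 fires, +3 burnt)
Step 4: cell (3,0)='T' (+5 fires, +4 burnt)
Step 5: cell (3,0)='T' (+6 fires, +5 burnt)
Step 6: cell (3,0)='F' (+4 fires, +6 burnt)
  -> target ignites at step 6
Step 7: cell (3,0)='.' (+1 fires, +4 burnt)
Step 8: cell (3,0)='.' (+1 fires, +1 burnt)
Step 9: cell (3,0)='.' (+0 fires, +1 burnt)
  fire out at step 9

6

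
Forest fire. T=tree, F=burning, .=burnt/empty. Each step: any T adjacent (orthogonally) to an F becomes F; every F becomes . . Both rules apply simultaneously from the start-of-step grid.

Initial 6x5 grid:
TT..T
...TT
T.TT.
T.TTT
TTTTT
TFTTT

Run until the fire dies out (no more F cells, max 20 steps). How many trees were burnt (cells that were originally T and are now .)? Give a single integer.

Step 1: +3 fires, +1 burnt (F count now 3)
Step 2: +3 fires, +3 burnt (F count now 3)
Step 3: +4 fires, +3 burnt (F count now 4)
Step 4: +4 fires, +4 burnt (F count now 4)
Step 5: +2 fires, +4 burnt (F count now 2)
Step 6: +1 fires, +2 burnt (F count now 1)
Step 7: +1 fires, +1 burnt (F count now 1)
Step 8: +1 fires, +1 burnt (F count now 1)
Step 9: +0 fires, +1 burnt (F count now 0)
Fire out after step 9
Initially T: 21, now '.': 28
Total burnt (originally-T cells now '.'): 19

Answer: 19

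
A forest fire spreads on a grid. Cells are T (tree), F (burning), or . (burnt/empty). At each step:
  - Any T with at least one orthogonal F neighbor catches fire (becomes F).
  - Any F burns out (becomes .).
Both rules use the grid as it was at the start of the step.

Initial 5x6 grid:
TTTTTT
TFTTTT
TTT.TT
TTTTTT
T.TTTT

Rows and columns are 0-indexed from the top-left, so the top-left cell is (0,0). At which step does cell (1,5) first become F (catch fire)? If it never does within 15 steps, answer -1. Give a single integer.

Step 1: cell (1,5)='T' (+4 fires, +1 burnt)
Step 2: cell (1,5)='T' (+6 fires, +4 burnt)
Step 3: cell (1,5)='T' (+4 fires, +6 burnt)
Step 4: cell (1,5)='F' (+6 fires, +4 burnt)
  -> target ignites at step 4
Step 5: cell (1,5)='.' (+4 fires, +6 burnt)
Step 6: cell (1,5)='.' (+2 fires, +4 burnt)
Step 7: cell (1,5)='.' (+1 fires, +2 burnt)
Step 8: cell (1,5)='.' (+0 fires, +1 burnt)
  fire out at step 8

4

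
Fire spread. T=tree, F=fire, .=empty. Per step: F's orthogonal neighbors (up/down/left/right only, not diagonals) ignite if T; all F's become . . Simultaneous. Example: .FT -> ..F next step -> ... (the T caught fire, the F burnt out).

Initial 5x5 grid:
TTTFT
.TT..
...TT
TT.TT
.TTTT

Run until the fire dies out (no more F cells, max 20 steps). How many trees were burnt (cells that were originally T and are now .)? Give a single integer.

Step 1: +2 fires, +1 burnt (F count now 2)
Step 2: +2 fires, +2 burnt (F count now 2)
Step 3: +2 fires, +2 burnt (F count now 2)
Step 4: +0 fires, +2 burnt (F count now 0)
Fire out after step 4
Initially T: 16, now '.': 15
Total burnt (originally-T cells now '.'): 6

Answer: 6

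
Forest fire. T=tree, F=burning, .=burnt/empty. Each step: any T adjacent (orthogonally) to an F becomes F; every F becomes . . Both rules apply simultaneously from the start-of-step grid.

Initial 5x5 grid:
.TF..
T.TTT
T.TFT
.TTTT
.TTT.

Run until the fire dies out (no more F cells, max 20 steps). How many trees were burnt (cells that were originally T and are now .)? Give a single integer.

Answer: 13

Derivation:
Step 1: +6 fires, +2 burnt (F count now 6)
Step 2: +4 fires, +6 burnt (F count now 4)
Step 3: +2 fires, +4 burnt (F count now 2)
Step 4: +1 fires, +2 burnt (F count now 1)
Step 5: +0 fires, +1 burnt (F count now 0)
Fire out after step 5
Initially T: 15, now '.': 23
Total burnt (originally-T cells now '.'): 13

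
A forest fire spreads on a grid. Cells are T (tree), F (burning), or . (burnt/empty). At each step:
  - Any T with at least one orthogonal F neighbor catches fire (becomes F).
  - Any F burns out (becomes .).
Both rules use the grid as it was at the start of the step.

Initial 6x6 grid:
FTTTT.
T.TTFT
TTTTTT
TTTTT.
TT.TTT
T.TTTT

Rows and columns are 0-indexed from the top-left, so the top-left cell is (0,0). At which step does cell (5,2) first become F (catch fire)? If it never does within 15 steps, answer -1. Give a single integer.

Step 1: cell (5,2)='T' (+6 fires, +2 burnt)
Step 2: cell (5,2)='T' (+7 fires, +6 burnt)
Step 3: cell (5,2)='T' (+5 fires, +7 burnt)
Step 4: cell (5,2)='T' (+6 fires, +5 burnt)
Step 5: cell (5,2)='T' (+4 fires, +6 burnt)
Step 6: cell (5,2)='F' (+1 fires, +4 burnt)
  -> target ignites at step 6
Step 7: cell (5,2)='.' (+0 fires, +1 burnt)
  fire out at step 7

6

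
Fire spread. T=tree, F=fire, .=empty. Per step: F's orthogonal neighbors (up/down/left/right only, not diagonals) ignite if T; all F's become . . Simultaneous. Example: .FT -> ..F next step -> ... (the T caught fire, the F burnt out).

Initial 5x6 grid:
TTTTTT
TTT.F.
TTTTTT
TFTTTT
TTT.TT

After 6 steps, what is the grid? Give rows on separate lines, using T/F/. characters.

Step 1: 6 trees catch fire, 2 burn out
  TTTTFT
  TTT...
  TFTTFT
  F.FTTT
  TFT.TT
Step 2: 11 trees catch fire, 6 burn out
  TTTF.F
  TFT...
  F.FF.F
  ...FFT
  F.F.TT
Step 3: 6 trees catch fire, 11 burn out
  TFF...
  F.F...
  ......
  .....F
  ....FT
Step 4: 2 trees catch fire, 6 burn out
  F.....
  ......
  ......
  ......
  .....F
Step 5: 0 trees catch fire, 2 burn out
  ......
  ......
  ......
  ......
  ......
Step 6: 0 trees catch fire, 0 burn out
  ......
  ......
  ......
  ......
  ......

......
......
......
......
......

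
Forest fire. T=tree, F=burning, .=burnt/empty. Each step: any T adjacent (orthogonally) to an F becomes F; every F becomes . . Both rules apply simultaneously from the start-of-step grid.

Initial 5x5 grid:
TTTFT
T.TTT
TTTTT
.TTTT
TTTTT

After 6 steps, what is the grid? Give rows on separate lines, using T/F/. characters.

Step 1: 3 trees catch fire, 1 burn out
  TTF.F
  T.TFT
  TTTTT
  .TTTT
  TTTTT
Step 2: 4 trees catch fire, 3 burn out
  TF...
  T.F.F
  TTTFT
  .TTTT
  TTTTT
Step 3: 4 trees catch fire, 4 burn out
  F....
  T....
  TTF.F
  .TTFT
  TTTTT
Step 4: 5 trees catch fire, 4 burn out
  .....
  F....
  TF...
  .TF.F
  TTTFT
Step 5: 4 trees catch fire, 5 burn out
  .....
  .....
  F....
  .F...
  TTF.F
Step 6: 1 trees catch fire, 4 burn out
  .....
  .....
  .....
  .....
  TF...

.....
.....
.....
.....
TF...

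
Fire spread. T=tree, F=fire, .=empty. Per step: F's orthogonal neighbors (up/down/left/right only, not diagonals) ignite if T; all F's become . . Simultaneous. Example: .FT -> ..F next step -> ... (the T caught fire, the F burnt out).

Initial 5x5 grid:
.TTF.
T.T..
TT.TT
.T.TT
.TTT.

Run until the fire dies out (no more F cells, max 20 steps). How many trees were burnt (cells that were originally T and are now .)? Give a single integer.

Step 1: +1 fires, +1 burnt (F count now 1)
Step 2: +2 fires, +1 burnt (F count now 2)
Step 3: +0 fires, +2 burnt (F count now 0)
Fire out after step 3
Initially T: 14, now '.': 14
Total burnt (originally-T cells now '.'): 3

Answer: 3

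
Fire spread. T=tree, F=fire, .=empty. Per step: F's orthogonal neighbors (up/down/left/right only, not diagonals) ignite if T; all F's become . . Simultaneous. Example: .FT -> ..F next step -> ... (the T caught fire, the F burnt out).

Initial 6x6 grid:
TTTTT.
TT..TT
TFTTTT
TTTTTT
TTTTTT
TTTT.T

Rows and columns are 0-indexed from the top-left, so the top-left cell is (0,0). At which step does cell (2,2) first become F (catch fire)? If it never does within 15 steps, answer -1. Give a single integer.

Step 1: cell (2,2)='F' (+4 fires, +1 burnt)
  -> target ignites at step 1
Step 2: cell (2,2)='.' (+6 fires, +4 burnt)
Step 3: cell (2,2)='.' (+7 fires, +6 burnt)
Step 4: cell (2,2)='.' (+7 fires, +7 burnt)
Step 5: cell (2,2)='.' (+5 fires, +7 burnt)
Step 6: cell (2,2)='.' (+1 fires, +5 burnt)
Step 7: cell (2,2)='.' (+1 fires, +1 burnt)
Step 8: cell (2,2)='.' (+0 fires, +1 burnt)
  fire out at step 8

1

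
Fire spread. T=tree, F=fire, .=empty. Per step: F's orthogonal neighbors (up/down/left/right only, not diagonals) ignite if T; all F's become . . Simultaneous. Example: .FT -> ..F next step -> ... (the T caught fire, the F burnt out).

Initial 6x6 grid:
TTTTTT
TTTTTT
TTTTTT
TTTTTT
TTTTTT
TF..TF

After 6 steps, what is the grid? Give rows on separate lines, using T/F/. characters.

Step 1: 4 trees catch fire, 2 burn out
  TTTTTT
  TTTTTT
  TTTTTT
  TTTTTT
  TFTTTF
  F...F.
Step 2: 5 trees catch fire, 4 burn out
  TTTTTT
  TTTTTT
  TTTTTT
  TFTTTF
  F.FTF.
  ......
Step 3: 6 trees catch fire, 5 burn out
  TTTTTT
  TTTTTT
  TFTTTF
  F.FTF.
  ...F..
  ......
Step 4: 6 trees catch fire, 6 burn out
  TTTTTT
  TFTTTF
  F.FTF.
  ...F..
  ......
  ......
Step 5: 6 trees catch fire, 6 burn out
  TFTTTF
  F.FTF.
  ...F..
  ......
  ......
  ......
Step 6: 4 trees catch fire, 6 burn out
  F.FTF.
  ...F..
  ......
  ......
  ......
  ......

F.FTF.
...F..
......
......
......
......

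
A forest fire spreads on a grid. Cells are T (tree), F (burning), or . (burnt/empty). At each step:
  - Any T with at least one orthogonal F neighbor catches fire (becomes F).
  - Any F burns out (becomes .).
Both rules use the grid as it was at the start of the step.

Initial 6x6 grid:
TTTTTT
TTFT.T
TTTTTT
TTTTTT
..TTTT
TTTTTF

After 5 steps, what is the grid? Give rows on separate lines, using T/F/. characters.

Step 1: 6 trees catch fire, 2 burn out
  TTFTTT
  TF.F.T
  TTFTTT
  TTTTTT
  ..TTTF
  TTTTF.
Step 2: 9 trees catch fire, 6 burn out
  TF.FTT
  F....T
  TF.FTT
  TTFTTF
  ..TTF.
  TTTF..
Step 3: 11 trees catch fire, 9 burn out
  F...FT
  .....T
  F...FF
  TF.FF.
  ..FF..
  TTF...
Step 4: 4 trees catch fire, 11 burn out
  .....F
  .....F
  ......
  F.....
  ......
  TF....
Step 5: 1 trees catch fire, 4 burn out
  ......
  ......
  ......
  ......
  ......
  F.....

......
......
......
......
......
F.....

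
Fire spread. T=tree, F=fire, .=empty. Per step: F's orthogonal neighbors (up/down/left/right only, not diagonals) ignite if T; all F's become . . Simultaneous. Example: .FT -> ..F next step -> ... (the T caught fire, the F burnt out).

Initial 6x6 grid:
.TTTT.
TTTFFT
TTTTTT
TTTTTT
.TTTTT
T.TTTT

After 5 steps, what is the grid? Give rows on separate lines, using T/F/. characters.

Step 1: 6 trees catch fire, 2 burn out
  .TTFF.
  TTF..F
  TTTFFT
  TTTTTT
  .TTTTT
  T.TTTT
Step 2: 6 trees catch fire, 6 burn out
  .TF...
  TF....
  TTF..F
  TTTFFT
  .TTTTT
  T.TTTT
Step 3: 7 trees catch fire, 6 burn out
  .F....
  F.....
  TF....
  TTF..F
  .TTFFT
  T.TTTT
Step 4: 6 trees catch fire, 7 burn out
  ......
  ......
  F.....
  TF....
  .TF..F
  T.TFFT
Step 5: 4 trees catch fire, 6 burn out
  ......
  ......
  ......
  F.....
  .F....
  T.F..F

......
......
......
F.....
.F....
T.F..F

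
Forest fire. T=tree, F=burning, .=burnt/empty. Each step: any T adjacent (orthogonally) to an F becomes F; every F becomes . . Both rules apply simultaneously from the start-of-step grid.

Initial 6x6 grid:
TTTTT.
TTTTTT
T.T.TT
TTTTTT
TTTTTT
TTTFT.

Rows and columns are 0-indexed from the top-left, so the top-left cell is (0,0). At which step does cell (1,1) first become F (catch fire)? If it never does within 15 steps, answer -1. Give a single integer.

Step 1: cell (1,1)='T' (+3 fires, +1 burnt)
Step 2: cell (1,1)='T' (+4 fires, +3 burnt)
Step 3: cell (1,1)='T' (+5 fires, +4 burnt)
Step 4: cell (1,1)='T' (+5 fires, +5 burnt)
Step 5: cell (1,1)='T' (+4 fires, +5 burnt)
Step 6: cell (1,1)='F' (+6 fires, +4 burnt)
  -> target ignites at step 6
Step 7: cell (1,1)='.' (+3 fires, +6 burnt)
Step 8: cell (1,1)='.' (+1 fires, +3 burnt)
Step 9: cell (1,1)='.' (+0 fires, +1 burnt)
  fire out at step 9

6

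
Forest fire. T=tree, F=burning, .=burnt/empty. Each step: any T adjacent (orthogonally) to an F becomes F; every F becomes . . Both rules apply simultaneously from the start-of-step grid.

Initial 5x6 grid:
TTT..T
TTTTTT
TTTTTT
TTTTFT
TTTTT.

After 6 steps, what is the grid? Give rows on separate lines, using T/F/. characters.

Step 1: 4 trees catch fire, 1 burn out
  TTT..T
  TTTTTT
  TTTTFT
  TTTF.F
  TTTTF.
Step 2: 5 trees catch fire, 4 burn out
  TTT..T
  TTTTFT
  TTTF.F
  TTF...
  TTTF..
Step 3: 5 trees catch fire, 5 burn out
  TTT..T
  TTTF.F
  TTF...
  TF....
  TTF...
Step 4: 5 trees catch fire, 5 burn out
  TTT..F
  TTF...
  TF....
  F.....
  TF....
Step 5: 4 trees catch fire, 5 burn out
  TTF...
  TF....
  F.....
  ......
  F.....
Step 6: 2 trees catch fire, 4 burn out
  TF....
  F.....
  ......
  ......
  ......

TF....
F.....
......
......
......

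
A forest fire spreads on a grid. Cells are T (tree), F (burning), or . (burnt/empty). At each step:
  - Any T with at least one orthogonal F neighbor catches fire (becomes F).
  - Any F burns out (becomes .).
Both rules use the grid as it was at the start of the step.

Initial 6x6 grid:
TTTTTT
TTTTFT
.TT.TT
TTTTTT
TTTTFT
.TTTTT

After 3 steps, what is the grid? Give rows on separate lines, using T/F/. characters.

Step 1: 8 trees catch fire, 2 burn out
  TTTTFT
  TTTF.F
  .TT.FT
  TTTTFT
  TTTF.F
  .TTTFT
Step 2: 9 trees catch fire, 8 burn out
  TTTF.F
  TTF...
  .TT..F
  TTTF.F
  TTF...
  .TTF.F
Step 3: 6 trees catch fire, 9 burn out
  TTF...
  TF....
  .TF...
  TTF...
  TF....
  .TF...

TTF...
TF....
.TF...
TTF...
TF....
.TF...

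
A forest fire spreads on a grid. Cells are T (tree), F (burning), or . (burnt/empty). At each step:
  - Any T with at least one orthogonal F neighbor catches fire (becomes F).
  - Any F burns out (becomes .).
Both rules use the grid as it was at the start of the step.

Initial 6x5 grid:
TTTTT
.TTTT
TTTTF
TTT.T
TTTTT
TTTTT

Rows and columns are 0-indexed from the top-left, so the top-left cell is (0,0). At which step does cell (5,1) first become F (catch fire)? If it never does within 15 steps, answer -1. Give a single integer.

Step 1: cell (5,1)='T' (+3 fires, +1 burnt)
Step 2: cell (5,1)='T' (+4 fires, +3 burnt)
Step 3: cell (5,1)='T' (+6 fires, +4 burnt)
Step 4: cell (5,1)='T' (+6 fires, +6 burnt)
Step 5: cell (5,1)='T' (+4 fires, +6 burnt)
Step 6: cell (5,1)='F' (+3 fires, +4 burnt)
  -> target ignites at step 6
Step 7: cell (5,1)='.' (+1 fires, +3 burnt)
Step 8: cell (5,1)='.' (+0 fires, +1 burnt)
  fire out at step 8

6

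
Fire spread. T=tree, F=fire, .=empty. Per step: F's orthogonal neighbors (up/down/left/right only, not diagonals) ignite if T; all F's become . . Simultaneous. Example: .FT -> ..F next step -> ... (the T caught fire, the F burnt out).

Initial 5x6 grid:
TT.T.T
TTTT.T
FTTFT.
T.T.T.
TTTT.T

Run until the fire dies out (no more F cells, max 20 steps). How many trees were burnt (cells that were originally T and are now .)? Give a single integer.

Step 1: +6 fires, +2 burnt (F count now 6)
Step 2: +7 fires, +6 burnt (F count now 7)
Step 3: +3 fires, +7 burnt (F count now 3)
Step 4: +1 fires, +3 burnt (F count now 1)
Step 5: +0 fires, +1 burnt (F count now 0)
Fire out after step 5
Initially T: 20, now '.': 27
Total burnt (originally-T cells now '.'): 17

Answer: 17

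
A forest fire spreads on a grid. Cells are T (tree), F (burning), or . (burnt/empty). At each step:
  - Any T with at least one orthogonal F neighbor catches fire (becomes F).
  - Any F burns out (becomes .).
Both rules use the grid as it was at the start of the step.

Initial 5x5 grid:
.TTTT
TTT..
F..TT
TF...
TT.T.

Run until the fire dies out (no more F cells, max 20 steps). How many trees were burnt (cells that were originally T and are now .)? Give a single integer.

Answer: 10

Derivation:
Step 1: +3 fires, +2 burnt (F count now 3)
Step 2: +2 fires, +3 burnt (F count now 2)
Step 3: +2 fires, +2 burnt (F count now 2)
Step 4: +1 fires, +2 burnt (F count now 1)
Step 5: +1 fires, +1 burnt (F count now 1)
Step 6: +1 fires, +1 burnt (F count now 1)
Step 7: +0 fires, +1 burnt (F count now 0)
Fire out after step 7
Initially T: 13, now '.': 22
Total burnt (originally-T cells now '.'): 10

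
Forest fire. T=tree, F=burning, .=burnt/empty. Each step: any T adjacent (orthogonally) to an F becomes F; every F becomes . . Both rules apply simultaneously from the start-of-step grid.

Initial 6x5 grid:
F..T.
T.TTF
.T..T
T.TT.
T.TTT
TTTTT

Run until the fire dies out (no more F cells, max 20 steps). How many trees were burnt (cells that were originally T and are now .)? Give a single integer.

Step 1: +3 fires, +2 burnt (F count now 3)
Step 2: +2 fires, +3 burnt (F count now 2)
Step 3: +0 fires, +2 burnt (F count now 0)
Fire out after step 3
Initially T: 18, now '.': 17
Total burnt (originally-T cells now '.'): 5

Answer: 5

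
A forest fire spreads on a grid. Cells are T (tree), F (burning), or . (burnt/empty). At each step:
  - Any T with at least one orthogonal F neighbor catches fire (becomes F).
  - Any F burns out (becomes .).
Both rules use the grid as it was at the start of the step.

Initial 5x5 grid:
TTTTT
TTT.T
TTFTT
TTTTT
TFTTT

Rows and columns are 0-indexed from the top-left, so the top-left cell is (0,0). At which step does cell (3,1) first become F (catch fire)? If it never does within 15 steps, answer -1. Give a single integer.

Step 1: cell (3,1)='F' (+7 fires, +2 burnt)
  -> target ignites at step 1
Step 2: cell (3,1)='.' (+7 fires, +7 burnt)
Step 3: cell (3,1)='.' (+6 fires, +7 burnt)
Step 4: cell (3,1)='.' (+2 fires, +6 burnt)
Step 5: cell (3,1)='.' (+0 fires, +2 burnt)
  fire out at step 5

1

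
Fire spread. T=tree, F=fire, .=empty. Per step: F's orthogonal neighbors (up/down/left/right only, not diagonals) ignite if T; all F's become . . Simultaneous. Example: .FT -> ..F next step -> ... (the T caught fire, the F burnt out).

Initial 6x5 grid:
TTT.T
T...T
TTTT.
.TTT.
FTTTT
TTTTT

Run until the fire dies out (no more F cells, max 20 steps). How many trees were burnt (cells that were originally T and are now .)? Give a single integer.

Answer: 20

Derivation:
Step 1: +2 fires, +1 burnt (F count now 2)
Step 2: +3 fires, +2 burnt (F count now 3)
Step 3: +4 fires, +3 burnt (F count now 4)
Step 4: +5 fires, +4 burnt (F count now 5)
Step 5: +3 fires, +5 burnt (F count now 3)
Step 6: +1 fires, +3 burnt (F count now 1)
Step 7: +1 fires, +1 burnt (F count now 1)
Step 8: +1 fires, +1 burnt (F count now 1)
Step 9: +0 fires, +1 burnt (F count now 0)
Fire out after step 9
Initially T: 22, now '.': 28
Total burnt (originally-T cells now '.'): 20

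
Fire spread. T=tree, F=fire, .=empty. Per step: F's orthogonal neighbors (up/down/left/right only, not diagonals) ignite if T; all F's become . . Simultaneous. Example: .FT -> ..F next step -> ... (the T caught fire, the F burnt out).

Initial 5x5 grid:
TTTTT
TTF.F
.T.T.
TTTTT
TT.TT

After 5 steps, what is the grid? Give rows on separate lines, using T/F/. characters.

Step 1: 3 trees catch fire, 2 burn out
  TTFTF
  TF...
  .T.T.
  TTTTT
  TT.TT
Step 2: 4 trees catch fire, 3 burn out
  TF.F.
  F....
  .F.T.
  TTTTT
  TT.TT
Step 3: 2 trees catch fire, 4 burn out
  F....
  .....
  ...T.
  TFTTT
  TT.TT
Step 4: 3 trees catch fire, 2 burn out
  .....
  .....
  ...T.
  F.FTT
  TF.TT
Step 5: 2 trees catch fire, 3 burn out
  .....
  .....
  ...T.
  ...FT
  F..TT

.....
.....
...T.
...FT
F..TT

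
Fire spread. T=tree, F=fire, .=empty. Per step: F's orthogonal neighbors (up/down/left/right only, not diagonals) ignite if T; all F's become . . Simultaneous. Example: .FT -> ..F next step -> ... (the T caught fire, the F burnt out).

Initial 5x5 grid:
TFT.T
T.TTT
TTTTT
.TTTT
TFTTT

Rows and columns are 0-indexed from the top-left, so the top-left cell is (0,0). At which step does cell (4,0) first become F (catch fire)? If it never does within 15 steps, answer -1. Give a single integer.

Step 1: cell (4,0)='F' (+5 fires, +2 burnt)
  -> target ignites at step 1
Step 2: cell (4,0)='.' (+5 fires, +5 burnt)
Step 3: cell (4,0)='.' (+5 fires, +5 burnt)
Step 4: cell (4,0)='.' (+3 fires, +5 burnt)
Step 5: cell (4,0)='.' (+2 fires, +3 burnt)
Step 6: cell (4,0)='.' (+0 fires, +2 burnt)
  fire out at step 6

1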